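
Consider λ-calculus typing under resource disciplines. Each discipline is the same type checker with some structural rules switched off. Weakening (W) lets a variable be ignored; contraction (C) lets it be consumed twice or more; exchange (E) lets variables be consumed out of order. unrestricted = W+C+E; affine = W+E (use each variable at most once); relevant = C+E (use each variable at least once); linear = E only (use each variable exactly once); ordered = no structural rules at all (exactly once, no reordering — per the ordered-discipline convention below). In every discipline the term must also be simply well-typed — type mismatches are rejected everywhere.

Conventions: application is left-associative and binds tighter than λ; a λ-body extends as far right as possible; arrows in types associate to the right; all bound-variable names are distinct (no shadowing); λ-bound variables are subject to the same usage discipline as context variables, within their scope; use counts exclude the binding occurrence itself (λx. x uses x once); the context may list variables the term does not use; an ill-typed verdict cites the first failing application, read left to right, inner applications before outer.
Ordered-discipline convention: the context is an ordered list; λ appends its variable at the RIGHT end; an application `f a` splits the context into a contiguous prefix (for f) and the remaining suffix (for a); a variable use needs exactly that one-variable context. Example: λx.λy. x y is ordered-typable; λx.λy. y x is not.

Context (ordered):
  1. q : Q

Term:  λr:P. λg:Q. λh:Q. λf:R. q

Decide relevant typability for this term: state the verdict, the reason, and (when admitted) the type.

no — r, g, h, f never used (weakening)
usage: q=1, r [bound]=0, g [bound]=0, h [bound]=0, f [bound]=0
uses in reading order: q
typing: the term checks, with type P → Q → Q → R → Q
summary: ordered ✗, linear ✗, affine ✓, relevant ✗, unrestricted ✓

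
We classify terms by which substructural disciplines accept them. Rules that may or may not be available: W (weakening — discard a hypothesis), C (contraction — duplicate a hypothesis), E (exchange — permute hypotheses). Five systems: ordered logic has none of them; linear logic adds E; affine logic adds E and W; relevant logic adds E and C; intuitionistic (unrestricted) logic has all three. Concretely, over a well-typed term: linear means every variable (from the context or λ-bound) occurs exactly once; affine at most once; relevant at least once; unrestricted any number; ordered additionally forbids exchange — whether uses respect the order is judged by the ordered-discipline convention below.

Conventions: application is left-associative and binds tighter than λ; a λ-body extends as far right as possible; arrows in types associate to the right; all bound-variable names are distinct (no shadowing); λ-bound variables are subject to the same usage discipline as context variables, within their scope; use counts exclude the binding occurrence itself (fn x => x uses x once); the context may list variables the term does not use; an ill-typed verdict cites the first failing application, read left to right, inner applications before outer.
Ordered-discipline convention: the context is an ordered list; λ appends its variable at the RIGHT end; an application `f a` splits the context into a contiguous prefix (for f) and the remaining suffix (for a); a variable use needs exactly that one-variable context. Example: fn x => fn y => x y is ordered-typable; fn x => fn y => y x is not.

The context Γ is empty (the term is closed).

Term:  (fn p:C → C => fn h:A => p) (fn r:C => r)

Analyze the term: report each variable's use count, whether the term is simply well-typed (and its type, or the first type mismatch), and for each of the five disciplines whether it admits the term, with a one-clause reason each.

variable uses: p (bound)=1; h (bound)=0; r (bound)=1
left-to-right use order: p, r
typing: the term checks, with type A → C → C
ordered: ✗ — h never used (weakening)
linear: ✗ — h never used (weakening)
affine: ✓ — no duplicate uses among p, h, r
relevant: ✗ — h never used (weakening)
unrestricted: ✓ — type-checks (A → C → C) and nothing is barred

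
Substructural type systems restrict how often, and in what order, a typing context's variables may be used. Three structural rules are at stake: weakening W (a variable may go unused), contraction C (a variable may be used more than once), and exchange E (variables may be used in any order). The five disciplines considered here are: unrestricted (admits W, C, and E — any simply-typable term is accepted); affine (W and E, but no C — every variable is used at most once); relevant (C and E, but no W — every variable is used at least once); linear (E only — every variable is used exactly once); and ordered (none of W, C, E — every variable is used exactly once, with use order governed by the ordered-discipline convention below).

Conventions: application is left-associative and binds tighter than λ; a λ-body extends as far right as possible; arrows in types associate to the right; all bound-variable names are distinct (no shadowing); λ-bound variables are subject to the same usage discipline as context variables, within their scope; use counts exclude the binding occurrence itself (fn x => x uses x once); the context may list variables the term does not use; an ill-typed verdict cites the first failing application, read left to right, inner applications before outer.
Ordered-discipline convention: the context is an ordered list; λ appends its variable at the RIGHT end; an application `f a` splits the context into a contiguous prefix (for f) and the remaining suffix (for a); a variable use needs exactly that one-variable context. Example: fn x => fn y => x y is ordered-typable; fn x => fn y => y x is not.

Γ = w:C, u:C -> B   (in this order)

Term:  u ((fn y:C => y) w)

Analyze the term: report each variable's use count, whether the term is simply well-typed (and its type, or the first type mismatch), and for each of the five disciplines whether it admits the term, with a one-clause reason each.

use counts: w=1, u=1, y (bound)=1
uses in reading order: u, y, w
typing: ✓ — B
ordered ✗ (needs exchange: uses follow u, y, w)
linear ✓ (w, u, y: one use apiece)
affine ✓ (no duplicate uses among w, u, y)
relevant ✓ (every one of w, u, y appears)
unrestricted ✓ (well-typed at B; no restrictions here)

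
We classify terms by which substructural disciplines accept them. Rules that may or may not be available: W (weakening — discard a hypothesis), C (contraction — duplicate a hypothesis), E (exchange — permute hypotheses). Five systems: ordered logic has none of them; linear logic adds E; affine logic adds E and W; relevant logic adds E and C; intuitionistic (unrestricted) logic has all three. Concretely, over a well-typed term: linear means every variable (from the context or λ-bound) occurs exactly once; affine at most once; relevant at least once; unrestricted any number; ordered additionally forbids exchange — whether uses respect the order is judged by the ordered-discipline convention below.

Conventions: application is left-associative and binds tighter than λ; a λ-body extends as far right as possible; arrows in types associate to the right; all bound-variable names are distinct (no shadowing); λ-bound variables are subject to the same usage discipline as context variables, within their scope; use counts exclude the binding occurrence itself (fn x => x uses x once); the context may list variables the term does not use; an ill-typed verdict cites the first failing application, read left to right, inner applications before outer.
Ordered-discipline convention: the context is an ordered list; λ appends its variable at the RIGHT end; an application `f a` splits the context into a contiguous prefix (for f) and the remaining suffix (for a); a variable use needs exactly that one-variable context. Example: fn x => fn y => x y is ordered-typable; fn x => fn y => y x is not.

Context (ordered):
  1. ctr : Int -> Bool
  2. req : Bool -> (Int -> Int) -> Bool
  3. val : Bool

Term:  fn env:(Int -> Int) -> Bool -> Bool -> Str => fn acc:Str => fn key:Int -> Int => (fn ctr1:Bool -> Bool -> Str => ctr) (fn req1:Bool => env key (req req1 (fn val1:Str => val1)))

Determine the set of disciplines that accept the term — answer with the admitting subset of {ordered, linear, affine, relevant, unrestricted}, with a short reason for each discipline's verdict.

accepted by: none
usage: ctr: 1; req: 1; val: 0; env (λ-bound): 1; acc (λ-bound): 0; key (λ-bound): 1; ctr1 (λ-bound): 0; req1 (λ-bound): 1; val1 (λ-bound): 1
left-to-right use order: ctr, env, key, req, req1, val1
typing: ill-typed: a function awaiting Int -> Int gets Str -> Str
ordered ✗ (fails simple typing)
linear ✗ (a type mismatch blocks all five)
affine ✗ (the type mismatch rejects it)
relevant ✗ (not simply typable)
unrestricted ✗ (fails simple typing)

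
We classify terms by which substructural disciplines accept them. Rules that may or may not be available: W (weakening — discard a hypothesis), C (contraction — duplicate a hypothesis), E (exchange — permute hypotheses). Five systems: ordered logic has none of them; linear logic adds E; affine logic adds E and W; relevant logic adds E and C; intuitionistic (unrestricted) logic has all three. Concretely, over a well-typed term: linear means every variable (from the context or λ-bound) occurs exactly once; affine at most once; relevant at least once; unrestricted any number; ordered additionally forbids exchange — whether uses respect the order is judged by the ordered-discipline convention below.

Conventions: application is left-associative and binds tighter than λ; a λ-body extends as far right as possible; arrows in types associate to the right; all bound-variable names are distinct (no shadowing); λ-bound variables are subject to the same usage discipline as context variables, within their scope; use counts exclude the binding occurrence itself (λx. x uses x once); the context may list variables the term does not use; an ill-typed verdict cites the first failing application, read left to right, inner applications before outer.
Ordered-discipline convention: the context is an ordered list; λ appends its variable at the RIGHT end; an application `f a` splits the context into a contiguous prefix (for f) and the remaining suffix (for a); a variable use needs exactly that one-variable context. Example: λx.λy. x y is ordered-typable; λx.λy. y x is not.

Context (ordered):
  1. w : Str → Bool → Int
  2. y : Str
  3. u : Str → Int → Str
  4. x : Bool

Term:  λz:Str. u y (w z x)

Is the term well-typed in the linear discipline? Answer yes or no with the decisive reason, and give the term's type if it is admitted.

yes — single use per variable (w, y, u, x, z); term : Str → Str
variable uses: w: 1×; y: 1×; u: 1×; x: 1×; z [bound]: 1×
order of uses: u, y, w, z, x
typing: the term checks, with type Str → Str
per-discipline verdicts: ordered ✗; linear ✓; affine ✓; relevant ✓; unrestricted ✓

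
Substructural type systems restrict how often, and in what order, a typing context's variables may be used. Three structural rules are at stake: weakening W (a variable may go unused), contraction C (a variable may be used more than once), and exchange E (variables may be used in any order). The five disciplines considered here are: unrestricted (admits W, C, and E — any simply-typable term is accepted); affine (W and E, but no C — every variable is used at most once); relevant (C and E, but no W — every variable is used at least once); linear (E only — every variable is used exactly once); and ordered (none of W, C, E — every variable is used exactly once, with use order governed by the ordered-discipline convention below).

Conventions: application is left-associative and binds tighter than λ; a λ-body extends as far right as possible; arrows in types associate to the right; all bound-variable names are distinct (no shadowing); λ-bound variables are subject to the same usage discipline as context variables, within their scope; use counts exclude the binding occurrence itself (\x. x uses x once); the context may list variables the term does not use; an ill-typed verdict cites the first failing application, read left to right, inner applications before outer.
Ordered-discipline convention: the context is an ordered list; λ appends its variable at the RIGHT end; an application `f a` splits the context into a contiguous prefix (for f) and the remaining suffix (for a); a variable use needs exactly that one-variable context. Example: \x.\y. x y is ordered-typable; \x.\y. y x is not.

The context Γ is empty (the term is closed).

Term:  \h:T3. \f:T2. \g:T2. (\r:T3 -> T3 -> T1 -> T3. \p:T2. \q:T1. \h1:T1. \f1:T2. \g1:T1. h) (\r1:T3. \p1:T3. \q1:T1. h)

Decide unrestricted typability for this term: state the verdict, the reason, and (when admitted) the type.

yes — well-typed at T3 -> T2 -> T2 -> T2 -> T1 -> T1 -> T2 -> T1 -> T3; no restrictions here; term : T3 -> T2 -> T2 -> T2 -> T1 -> T1 -> T2 -> T1 -> T3
usage: h (λ-bound): 2×, f (λ-bound): 0×, g (λ-bound): 0×, r (λ-bound): 0×, p (λ-bound): 0×, q (λ-bound): 0×, h1 (λ-bound): 0×, f1 (λ-bound): 0×, g1 (λ-bound): 0×, r1 (λ-bound): 0×, p1 (λ-bound): 0×, q1 (λ-bound): 0×
use order (left to right): h, h
typing: ✓ — T3 -> T2 -> T2 -> T2 -> T1 -> T1 -> T2 -> T1 -> T3
per-discipline verdicts: ordered ✗ | linear ✗ | affine ✗ | relevant ✗ | unrestricted ✓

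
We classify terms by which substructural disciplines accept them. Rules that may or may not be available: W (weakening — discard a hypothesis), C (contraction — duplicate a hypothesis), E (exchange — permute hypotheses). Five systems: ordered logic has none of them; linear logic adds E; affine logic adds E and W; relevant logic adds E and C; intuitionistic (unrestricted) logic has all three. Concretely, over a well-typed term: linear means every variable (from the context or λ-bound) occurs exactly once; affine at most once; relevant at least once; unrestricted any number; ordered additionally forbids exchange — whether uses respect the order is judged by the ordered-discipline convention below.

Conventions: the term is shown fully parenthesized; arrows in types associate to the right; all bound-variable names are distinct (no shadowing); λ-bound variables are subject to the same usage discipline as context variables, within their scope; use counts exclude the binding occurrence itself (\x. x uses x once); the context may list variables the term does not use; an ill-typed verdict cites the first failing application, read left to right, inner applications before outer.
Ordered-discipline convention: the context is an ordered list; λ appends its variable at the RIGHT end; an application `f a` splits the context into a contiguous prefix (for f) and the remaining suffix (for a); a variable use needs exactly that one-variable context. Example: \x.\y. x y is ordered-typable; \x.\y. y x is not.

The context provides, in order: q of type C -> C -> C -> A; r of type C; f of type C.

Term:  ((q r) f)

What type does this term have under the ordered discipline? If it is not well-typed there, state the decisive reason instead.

term : C -> A
usage: q: 1; r: 1; f: 1
use order (left to right): q, r, f
typing: well-typed at C -> A
across the five disciplines: ordered ✓; linear ✓; affine ✓; relevant ✓; unrestricted ✓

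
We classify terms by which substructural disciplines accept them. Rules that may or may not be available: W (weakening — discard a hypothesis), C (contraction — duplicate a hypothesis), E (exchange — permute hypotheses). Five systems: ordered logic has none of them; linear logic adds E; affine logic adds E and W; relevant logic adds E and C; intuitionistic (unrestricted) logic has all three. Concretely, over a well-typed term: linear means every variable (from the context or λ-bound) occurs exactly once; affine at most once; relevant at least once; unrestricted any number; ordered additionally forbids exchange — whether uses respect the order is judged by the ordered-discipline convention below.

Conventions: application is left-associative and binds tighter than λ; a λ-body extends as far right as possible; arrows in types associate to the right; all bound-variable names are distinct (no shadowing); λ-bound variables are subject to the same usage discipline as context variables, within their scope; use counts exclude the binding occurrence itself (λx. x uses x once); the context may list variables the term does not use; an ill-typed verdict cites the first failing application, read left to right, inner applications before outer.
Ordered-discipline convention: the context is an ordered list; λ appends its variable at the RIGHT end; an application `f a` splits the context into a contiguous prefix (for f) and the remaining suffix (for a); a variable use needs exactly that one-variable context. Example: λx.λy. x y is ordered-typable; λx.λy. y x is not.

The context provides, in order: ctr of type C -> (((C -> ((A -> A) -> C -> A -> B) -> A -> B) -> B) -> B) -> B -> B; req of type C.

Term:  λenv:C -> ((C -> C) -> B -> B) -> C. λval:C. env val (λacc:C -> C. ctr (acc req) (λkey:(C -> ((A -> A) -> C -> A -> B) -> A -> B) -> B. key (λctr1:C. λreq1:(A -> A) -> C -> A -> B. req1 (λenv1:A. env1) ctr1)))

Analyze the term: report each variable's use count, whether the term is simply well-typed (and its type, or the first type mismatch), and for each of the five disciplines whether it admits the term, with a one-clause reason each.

variable uses: ctr=1; req=1; env (λ-bound)=1; val (λ-bound)=1; acc (λ-bound)=1; key (λ-bound)=1; ctr1 (λ-bound)=1; req1 (λ-bound)=1; env1 (λ-bound)=1
use order (left to right): env, val, ctr, acc, req, key, req1, env1, ctr1
typing: well-typed — term : (C -> ((C -> C) -> B -> B) -> C) -> C -> C
ordered: ✗, use order env, val, ctr, acc, req, key, req1, env1, ctr1 needs exchange
linear: ✓, each of ctr, req, env, val, acc, key, ctr1, req1, env1 used exactly once
affine: ✓, at most one use each (ctr, req, env, val, acc, key, ctr1, req1, env1)
relevant: ✓, every one of ctr, req, env, val, acc, key, ctr1, req1, env1 appears
unrestricted: ✓, type-checks ((C -> ((C -> C) -> B -> B) -> C) -> C -> C) and nothing is barred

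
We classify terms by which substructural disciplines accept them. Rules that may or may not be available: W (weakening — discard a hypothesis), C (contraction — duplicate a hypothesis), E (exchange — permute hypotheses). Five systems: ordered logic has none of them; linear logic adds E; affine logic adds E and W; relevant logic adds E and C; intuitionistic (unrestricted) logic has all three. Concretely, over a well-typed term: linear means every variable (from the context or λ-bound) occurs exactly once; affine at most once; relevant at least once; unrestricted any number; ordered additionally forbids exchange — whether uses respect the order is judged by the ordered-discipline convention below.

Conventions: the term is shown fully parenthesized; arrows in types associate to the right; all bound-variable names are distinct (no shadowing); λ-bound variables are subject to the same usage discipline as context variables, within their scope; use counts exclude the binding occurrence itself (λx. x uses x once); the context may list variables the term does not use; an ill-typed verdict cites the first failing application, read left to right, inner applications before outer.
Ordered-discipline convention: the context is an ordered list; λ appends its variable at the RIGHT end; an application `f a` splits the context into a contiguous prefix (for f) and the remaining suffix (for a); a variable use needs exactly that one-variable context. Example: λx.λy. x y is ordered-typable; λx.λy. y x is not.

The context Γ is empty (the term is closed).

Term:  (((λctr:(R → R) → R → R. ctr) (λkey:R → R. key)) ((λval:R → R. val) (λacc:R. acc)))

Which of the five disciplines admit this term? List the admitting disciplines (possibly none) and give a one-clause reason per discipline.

admitted by: ordered, linear, affine, relevant, unrestricted
counts: ctr [bound] ×1; key [bound] ×1; val [bound] ×1; acc [bound] ×1
order of uses: ctr, key, val, acc
typing: ✓ — R → R
ordered ✓ (ctr, key, val, acc: once each, no exchange needed)
linear ✓ (each of ctr, key, val, acc used exactly once)
affine ✓ (no duplicate uses among ctr, key, val, acc)
relevant ✓ (every one of ctr, key, val, acc appears)
unrestricted ✓ (typability at R → R is all that's needed)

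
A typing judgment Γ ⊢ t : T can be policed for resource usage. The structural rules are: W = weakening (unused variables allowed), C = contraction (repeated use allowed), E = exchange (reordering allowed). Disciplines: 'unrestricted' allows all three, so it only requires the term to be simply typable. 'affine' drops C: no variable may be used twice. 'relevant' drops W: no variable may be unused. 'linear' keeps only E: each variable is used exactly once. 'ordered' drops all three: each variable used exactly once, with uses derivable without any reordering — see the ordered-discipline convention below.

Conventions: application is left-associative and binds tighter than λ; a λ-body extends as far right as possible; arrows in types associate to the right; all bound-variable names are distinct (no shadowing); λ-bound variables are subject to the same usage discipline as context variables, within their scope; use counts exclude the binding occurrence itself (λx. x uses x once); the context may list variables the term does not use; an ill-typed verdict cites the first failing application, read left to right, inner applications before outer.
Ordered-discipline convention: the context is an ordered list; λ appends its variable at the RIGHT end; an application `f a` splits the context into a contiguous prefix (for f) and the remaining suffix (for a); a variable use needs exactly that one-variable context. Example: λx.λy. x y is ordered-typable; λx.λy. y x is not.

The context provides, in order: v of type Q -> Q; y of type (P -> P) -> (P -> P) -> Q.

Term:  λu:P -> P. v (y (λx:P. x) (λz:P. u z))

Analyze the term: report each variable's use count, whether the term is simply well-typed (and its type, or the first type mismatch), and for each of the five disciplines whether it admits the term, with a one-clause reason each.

variable uses: v: 1, y: 1, u (λ-bound): 1, x (λ-bound): 1, z (λ-bound): 1
left-to-right use order: v, y, x, u, z
typing: the term checks, with type (P -> P) -> Q
ordered: ✓ — v, y, u, x, z once each; derivable with no W/C/E
linear: ✓ — exactly-once usage across v, y, u, x, z
affine: ✓ — no duplicate uses among v, y, u, x, z
relevant: ✓ — every one of v, y, u, x, z appears
unrestricted: ✓ — well-typed at (P -> P) -> Q; no restrictions here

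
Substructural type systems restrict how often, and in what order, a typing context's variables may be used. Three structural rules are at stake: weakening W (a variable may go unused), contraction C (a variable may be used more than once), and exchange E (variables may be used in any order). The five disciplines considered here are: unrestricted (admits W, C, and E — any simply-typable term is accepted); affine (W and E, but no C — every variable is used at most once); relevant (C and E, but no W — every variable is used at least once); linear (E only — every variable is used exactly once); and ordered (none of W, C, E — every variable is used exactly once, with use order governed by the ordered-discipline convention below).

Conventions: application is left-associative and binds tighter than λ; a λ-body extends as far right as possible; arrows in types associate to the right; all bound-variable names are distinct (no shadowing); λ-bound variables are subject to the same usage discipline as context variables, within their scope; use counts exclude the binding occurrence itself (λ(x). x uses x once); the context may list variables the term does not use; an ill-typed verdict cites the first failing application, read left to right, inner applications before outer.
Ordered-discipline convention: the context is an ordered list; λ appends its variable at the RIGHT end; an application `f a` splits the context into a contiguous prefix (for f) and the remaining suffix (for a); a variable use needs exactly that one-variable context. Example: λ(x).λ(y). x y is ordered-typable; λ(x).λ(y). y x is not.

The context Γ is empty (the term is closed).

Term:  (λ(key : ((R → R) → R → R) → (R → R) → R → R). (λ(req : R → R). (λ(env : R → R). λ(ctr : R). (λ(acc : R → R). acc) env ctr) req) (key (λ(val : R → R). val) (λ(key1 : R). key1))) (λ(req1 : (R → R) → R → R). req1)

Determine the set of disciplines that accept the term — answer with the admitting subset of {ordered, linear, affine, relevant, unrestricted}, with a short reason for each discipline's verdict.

admitting disciplines: ordered, linear, affine, relevant, unrestricted
counts: key [bound]: 1×, req [bound]: 1×, env [bound]: 1×, ctr [bound]: 1×, acc [bound]: 1×, val [bound]: 1×, key1 [bound]: 1×, req1 [bound]: 1×
left-to-right use order: acc, env, ctr, req, key, val, key1, req1
typing: well-typed at R → R
ordered ✓ (key, req, env, ctr, acc, val, key1, req1: once each, no exchange needed)
linear ✓ (each of key, req, env, ctr, acc, val, key1, req1 used exactly once)
affine ✓ (key, req, env, ctr, acc, val, key1, req1: no repeats, contraction unneeded)
relevant ✓ (none of key, req, env, ctr, acc, val, key1, req1 goes unused)
unrestricted ✓ (simply typable at R → R; W, C, E all held)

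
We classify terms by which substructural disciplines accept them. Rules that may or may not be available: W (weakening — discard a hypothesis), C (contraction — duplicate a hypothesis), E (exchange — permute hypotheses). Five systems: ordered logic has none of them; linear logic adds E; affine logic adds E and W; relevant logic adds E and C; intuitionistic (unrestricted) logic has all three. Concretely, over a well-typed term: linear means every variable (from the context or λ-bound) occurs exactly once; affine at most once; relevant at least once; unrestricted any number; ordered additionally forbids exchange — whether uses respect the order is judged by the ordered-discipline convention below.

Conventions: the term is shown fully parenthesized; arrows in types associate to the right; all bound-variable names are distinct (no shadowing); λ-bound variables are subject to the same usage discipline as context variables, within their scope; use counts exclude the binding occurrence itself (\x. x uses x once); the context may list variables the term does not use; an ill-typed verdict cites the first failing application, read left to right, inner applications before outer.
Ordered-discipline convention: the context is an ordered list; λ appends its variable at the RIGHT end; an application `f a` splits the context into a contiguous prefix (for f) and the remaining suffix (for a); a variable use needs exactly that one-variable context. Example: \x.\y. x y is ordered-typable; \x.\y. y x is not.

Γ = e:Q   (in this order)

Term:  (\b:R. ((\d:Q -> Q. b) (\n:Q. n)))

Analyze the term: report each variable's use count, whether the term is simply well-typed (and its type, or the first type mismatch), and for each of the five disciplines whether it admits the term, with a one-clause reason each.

use counts: e: 0×, b (bound): 1×, d (bound): 0×, n (bound): 1×
use order (left to right): b, n
typing: well-typed at R -> R
ordered: ✗, needs weakening: e, d unused
linear: ✗, needs weakening: e, d unused
affine: ✓, e, b, d, n: no repeats, contraction unneeded
relevant: ✗, needs weakening: e, d unused
unrestricted: ✓, type-checks (R -> R) and nothing is barred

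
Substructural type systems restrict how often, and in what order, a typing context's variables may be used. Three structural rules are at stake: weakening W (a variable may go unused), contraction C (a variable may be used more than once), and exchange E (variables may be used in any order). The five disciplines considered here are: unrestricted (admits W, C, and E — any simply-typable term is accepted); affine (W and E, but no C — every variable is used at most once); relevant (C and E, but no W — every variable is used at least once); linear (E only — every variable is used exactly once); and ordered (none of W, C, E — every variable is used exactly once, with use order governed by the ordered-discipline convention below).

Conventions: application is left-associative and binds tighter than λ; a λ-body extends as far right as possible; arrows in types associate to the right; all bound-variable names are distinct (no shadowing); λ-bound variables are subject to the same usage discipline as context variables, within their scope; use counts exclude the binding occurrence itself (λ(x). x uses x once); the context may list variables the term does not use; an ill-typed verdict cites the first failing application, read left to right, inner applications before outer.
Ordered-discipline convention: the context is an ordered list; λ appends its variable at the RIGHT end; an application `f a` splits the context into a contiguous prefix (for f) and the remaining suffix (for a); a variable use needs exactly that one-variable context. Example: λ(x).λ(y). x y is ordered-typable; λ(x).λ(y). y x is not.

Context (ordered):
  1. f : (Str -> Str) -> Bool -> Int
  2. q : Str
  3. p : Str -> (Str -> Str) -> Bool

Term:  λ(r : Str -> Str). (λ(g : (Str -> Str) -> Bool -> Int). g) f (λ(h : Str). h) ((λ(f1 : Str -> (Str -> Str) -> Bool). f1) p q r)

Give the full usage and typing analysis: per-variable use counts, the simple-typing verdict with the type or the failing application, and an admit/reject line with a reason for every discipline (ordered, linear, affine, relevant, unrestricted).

counts: f: 1; q: 1; p: 1; r (bound): 1; g (bound): 1; h (bound): 1; f1 (bound): 1
uses in reading order: g, f, h, f1, p, q, r
typing: well-typed — term : (Str -> Str) -> Int
ordered: ✗, use order g, f, h, f1, p, q, r needs exchange
linear: ✓, f, q, p, r, g, h, f1: one use apiece
affine: ✓, f, q, p, r, g, h, f1: no repeats, contraction unneeded
relevant: ✓, at least one use each (f, q, p, r, g, h, f1)
unrestricted: ✓, typability at (Str -> Str) -> Int is all that's needed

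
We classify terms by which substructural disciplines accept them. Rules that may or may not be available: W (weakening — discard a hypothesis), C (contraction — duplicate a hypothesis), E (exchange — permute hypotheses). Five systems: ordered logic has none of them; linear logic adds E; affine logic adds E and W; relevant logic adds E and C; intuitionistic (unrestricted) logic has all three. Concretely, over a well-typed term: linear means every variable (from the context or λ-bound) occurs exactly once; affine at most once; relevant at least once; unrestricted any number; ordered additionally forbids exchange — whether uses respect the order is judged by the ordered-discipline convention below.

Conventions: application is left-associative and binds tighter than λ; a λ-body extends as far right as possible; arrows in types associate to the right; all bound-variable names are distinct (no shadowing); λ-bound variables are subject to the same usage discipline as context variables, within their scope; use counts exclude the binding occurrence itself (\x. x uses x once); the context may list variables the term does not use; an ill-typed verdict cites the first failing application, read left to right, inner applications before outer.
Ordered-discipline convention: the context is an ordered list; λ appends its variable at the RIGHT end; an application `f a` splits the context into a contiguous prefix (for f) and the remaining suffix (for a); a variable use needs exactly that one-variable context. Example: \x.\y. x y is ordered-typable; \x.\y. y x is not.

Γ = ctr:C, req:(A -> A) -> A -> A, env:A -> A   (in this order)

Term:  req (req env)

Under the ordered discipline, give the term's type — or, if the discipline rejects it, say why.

not well-typed under ordered — needs contraction — req ×2; unused: ctr — weakening required
variable uses: ctr ×0, req ×2, env ×1
order of uses: req, req, env
typing: the term checks, with type A -> A
all disciplines: ordered ✗ · linear ✗ · affine ✗ · relevant ✗ · unrestricted ✓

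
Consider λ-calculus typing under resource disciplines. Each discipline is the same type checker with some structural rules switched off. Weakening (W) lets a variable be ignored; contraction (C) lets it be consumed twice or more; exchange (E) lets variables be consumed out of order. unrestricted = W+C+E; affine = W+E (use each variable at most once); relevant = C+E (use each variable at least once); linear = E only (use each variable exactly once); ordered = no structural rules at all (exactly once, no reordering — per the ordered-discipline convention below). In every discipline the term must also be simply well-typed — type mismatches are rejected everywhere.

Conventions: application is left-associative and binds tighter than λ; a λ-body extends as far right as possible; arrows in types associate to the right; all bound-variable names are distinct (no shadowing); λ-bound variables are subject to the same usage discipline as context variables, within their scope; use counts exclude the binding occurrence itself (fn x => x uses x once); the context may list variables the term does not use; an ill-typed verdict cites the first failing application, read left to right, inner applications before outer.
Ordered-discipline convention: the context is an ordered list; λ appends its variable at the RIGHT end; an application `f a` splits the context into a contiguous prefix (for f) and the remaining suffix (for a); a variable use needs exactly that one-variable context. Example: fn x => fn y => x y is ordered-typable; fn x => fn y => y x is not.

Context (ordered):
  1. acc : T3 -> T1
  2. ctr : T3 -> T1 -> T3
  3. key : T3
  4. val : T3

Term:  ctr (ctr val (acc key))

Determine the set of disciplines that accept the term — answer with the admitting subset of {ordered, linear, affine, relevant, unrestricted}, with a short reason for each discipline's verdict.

admitting disciplines: relevant, unrestricted
usage: acc: 1×; ctr: 2×; key: 1×; val: 1×
use order (left to right): ctr, ctr, val, acc, key
typing: well-typed at T1 -> T3
ordered ✗ (uses contraction: ctr ×2)
linear ✗ (uses contraction: ctr ×2)
affine ✗ (uses contraction: ctr ×2)
relevant ✓ (none of acc, ctr, key, val goes unused)
unrestricted ✓ (simply typable at T1 -> T3; W, C, E all held)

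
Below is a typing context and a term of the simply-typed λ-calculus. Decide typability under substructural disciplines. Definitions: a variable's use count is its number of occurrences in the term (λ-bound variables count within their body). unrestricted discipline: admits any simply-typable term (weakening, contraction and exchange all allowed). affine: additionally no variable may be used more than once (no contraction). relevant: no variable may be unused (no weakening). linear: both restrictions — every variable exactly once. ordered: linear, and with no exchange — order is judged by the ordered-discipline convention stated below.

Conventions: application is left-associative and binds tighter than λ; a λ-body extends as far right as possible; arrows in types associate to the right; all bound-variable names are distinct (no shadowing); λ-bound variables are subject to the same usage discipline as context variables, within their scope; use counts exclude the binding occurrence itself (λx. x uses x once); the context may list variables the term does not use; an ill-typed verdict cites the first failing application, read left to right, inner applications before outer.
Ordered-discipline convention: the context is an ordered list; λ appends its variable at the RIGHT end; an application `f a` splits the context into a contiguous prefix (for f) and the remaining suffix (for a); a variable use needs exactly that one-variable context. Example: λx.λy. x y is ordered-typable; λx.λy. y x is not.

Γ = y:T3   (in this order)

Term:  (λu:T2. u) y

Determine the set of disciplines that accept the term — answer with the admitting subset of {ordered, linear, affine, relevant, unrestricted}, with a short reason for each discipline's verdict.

accepted by: none
variable uses: y=1, u (λ-bound)=1
order of uses: u, y
typing: ill-typed: argument of type T3 where T2 is required
ordered ✗ (fails simple typing)
linear ✗ (a type mismatch blocks all five)
affine ✗ (the type mismatch rejects it)
relevant ✗ (not simply typable)
unrestricted ✗ (fails simple typing)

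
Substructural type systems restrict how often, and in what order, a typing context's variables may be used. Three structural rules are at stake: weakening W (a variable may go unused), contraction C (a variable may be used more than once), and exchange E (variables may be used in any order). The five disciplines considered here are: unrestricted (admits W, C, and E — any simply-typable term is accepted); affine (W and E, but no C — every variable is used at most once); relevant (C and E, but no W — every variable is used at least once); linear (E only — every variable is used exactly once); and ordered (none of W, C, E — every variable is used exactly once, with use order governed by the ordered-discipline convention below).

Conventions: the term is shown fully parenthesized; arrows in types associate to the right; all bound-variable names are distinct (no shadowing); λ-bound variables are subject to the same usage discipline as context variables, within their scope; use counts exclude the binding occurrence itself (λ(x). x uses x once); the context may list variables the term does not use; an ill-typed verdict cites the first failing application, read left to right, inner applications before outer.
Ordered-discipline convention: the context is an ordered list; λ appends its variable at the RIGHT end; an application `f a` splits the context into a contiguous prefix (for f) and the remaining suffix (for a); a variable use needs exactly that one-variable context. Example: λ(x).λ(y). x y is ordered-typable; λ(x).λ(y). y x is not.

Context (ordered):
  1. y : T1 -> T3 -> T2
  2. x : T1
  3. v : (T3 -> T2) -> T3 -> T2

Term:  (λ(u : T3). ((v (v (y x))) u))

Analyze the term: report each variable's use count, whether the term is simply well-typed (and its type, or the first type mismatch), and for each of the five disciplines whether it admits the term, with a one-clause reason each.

variable uses: y=1, x=1, v=2, u (λ-bound)=1
left-to-right use order: v, v, y, x, u
typing: well-typed — term : T3 -> T2
ordered: ✗ — repeated use of v ×2
linear: ✗ — repeated use of v ×2
affine: ✗ — repeated use of v ×2
relevant: ✓ — y, x, v, u: all used, weakening unneeded
unrestricted: ✓ — typability at T3 -> T2 is all that's needed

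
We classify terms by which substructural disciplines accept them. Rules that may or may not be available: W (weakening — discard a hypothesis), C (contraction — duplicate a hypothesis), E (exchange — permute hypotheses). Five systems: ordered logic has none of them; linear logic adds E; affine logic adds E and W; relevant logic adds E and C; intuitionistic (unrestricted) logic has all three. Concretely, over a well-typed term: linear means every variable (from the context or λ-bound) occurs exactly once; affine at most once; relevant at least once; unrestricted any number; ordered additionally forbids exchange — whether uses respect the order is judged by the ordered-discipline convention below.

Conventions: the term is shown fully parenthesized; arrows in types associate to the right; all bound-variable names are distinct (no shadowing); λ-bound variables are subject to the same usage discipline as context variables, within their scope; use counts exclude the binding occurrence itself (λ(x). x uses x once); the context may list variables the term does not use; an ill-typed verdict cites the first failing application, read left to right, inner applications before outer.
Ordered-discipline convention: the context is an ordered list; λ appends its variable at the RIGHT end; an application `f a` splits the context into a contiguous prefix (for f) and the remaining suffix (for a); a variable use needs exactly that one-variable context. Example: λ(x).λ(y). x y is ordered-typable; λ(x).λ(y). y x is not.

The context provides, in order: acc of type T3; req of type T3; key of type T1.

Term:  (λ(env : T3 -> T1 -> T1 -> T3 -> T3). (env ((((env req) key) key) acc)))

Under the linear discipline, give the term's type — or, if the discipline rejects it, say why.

not well-typed under linear — uses contraction: key ×2, env ×2
variable uses: acc ×1, req ×1, key ×2, env (bound) ×2
order of uses: env, env, req, key, key, acc
typing: well-typed at (T3 -> T1 -> T1 -> T3 -> T3) -> T1 -> T1 -> T3 -> T3
per-discipline verdicts: ordered ✗ · linear ✗ · affine ✗ · relevant ✓ · unrestricted ✓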